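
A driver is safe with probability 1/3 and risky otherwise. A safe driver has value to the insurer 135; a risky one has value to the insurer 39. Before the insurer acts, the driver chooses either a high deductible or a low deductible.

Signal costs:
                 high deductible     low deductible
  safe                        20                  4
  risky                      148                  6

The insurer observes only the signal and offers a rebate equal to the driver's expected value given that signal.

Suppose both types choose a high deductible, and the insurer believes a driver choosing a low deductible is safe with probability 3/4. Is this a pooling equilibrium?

No

On the equilibrium path (high deductible) the insurer holds the prior 1/3 and pays 1/3·135 + 2/3·39 = 71. Off-path (low deductible) belief 3/4 gives 3/4·135 + 1/4·39 = 111.
Safe: high deductible gives 71 − 20 = 51; low deductible gives 111 − 4 = 107. Deviates. ✗
Risky: high deductible gives 71 − 148 = -77; low deductible gives 111 − 6 = 105. Deviates. ✗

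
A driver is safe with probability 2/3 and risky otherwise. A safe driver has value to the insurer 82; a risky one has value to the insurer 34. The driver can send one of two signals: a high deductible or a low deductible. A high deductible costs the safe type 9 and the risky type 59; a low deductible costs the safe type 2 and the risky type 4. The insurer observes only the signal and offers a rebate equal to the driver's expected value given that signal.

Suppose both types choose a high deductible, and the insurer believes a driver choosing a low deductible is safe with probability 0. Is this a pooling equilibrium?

No

On the equilibrium path (high deductible) the insurer holds the prior 2/3 and pays 2/3·82 + 1/3·34 = 66. Off-path (low deductible) belief 0 gives 0·82 + 1·34 = 34.
Safe: high deductible gives 66 − 9 = 57; low deductible gives 34 − 2 = 32. Stays. ✓
Risky: high deductible gives 66 − 59 = 7; low deductible gives 34 − 4 = 30. Deviates. ✗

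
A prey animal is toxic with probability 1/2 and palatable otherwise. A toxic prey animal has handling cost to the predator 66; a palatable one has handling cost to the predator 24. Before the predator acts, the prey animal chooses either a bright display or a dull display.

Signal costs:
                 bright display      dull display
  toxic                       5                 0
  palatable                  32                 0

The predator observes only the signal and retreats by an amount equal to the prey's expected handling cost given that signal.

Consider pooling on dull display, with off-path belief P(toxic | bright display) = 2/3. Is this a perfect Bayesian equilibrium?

At the pooled signal (dull display) the predator holds the prior 1/2 and pays 1/2·66 + 1/2·24 = 45. Off-path (bright display) belief 2/3 gives 2/3·66 + 1/3·24 = 52.
Toxic: dull display gives 45 − 0 = 45; bright display gives 52 − 5 = 47. Deviates. ✗
Palatable: dull display gives 45 − 0 = 45; bright display gives 52 − 32 = 20. Stays. ✓

No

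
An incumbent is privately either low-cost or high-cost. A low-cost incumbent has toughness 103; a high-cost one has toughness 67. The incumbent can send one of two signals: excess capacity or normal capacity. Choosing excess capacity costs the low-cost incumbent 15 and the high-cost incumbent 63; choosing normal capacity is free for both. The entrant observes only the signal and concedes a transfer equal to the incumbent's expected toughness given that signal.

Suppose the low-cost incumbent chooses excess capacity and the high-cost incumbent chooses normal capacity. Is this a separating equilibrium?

Yes

Under separation the entrant infers type exactly: excess capacity → low-cost (pays 103), normal capacity → high-cost (pays 67).
Low-cost: excess capacity gives 103 − 15 = 88; normal capacity gives 67 − 0 = 67. No deviation. ✓
High-cost: normal capacity gives 67 − 0 = 67; excess capacity gives 103 − 63 = 40. No deviation. ✓
Neither type gains from mimicking the other.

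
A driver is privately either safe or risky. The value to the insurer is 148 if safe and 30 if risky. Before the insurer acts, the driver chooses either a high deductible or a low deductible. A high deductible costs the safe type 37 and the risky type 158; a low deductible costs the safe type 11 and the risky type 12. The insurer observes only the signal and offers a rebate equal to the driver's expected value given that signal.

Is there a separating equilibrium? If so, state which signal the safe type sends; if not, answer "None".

Try safe → high deductible, risky → low deductible:
  If types separate, high deductible earns payment 148 and low deductible earns 30.
  Safe: high deductible gives 148 − 37 = 111; low deductible gives 30 − 11 = 19. No deviation. ✓
  Risky: low deductible gives 30 − 12 = 18; high deductible gives 148 − 158 = -10. No deviation. ✓
Both hold — the safe type sends high deductible.

high deductible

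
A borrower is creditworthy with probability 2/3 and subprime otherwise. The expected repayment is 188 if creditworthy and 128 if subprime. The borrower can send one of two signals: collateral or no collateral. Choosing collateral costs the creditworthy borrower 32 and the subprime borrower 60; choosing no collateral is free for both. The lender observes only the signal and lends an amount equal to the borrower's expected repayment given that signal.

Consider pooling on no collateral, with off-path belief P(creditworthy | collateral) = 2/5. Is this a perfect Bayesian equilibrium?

Yes

On the equilibrium path (no collateral) the lender holds the prior 2/3 and pays 2/3·188 + 1/3·128 = 168. Off-path (collateral) belief 2/5 gives 2/5·188 + 3/5·128 = 152.
Creditworthy: no collateral gives 168 − 0 = 168; collateral gives 152 − 32 = 120. Stays. ✓
Subprime: no collateral gives 168 − 0 = 168; collateral gives 152 − 60 = 92. Stays. ✓
Beliefs are Bayes-consistent on-path and both types best-respond.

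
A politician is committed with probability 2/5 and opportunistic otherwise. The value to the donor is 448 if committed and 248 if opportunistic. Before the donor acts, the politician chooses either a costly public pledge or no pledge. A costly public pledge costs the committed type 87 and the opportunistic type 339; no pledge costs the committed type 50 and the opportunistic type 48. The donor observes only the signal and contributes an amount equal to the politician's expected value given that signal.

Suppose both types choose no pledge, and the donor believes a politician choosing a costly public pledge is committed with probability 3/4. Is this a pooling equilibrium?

At the pooled signal (no pledge) the donor holds the prior 2/5 and pays 2/5·448 + 3/5·248 = 328. Off-path (pledge) belief 3/4 gives 3/4·448 + 1/4·248 = 398.
Committed: no pledge gives 328 − 50 = 278; pledge gives 398 − 87 = 311. Deviates. ✗
Opportunistic: no pledge gives 328 − 48 = 280; pledge gives 398 − 339 = 59. Stays. ✓

No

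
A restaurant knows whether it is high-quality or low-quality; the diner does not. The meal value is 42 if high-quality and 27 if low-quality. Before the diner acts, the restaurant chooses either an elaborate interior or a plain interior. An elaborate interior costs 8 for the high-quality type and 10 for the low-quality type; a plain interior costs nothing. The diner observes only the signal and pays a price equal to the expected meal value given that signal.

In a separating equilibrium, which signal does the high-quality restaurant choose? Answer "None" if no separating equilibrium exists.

None

Try high-quality → elaborate interior, low-quality → plain interior:
  If types separate, elaborate interior earns payment 42 and plain interior earns 27.
  High-quality: elaborate interior gives 42 − 8 = 34; plain interior gives 27 − 0 = 27. No deviation. ✓
  Low-quality: plain interior gives 27 − 0 = 27; elaborate interior gives 42 − 10 = 32. Would deviate. ✗
Try high-quality → plain interior, low-quality → elaborate interior:
  If types separate, plain interior earns payment 42 and elaborate interior earns 27.
  High-quality: plain interior gives 42 − 0 = 42; elaborate interior gives 27 − 8 = 19. No deviation. ✓
  Low-quality: elaborate interior gives 27 − 10 = 17; plain interior gives 42 − 0 = 42. Would deviate. ✗
Neither assignment is incentive-compatible.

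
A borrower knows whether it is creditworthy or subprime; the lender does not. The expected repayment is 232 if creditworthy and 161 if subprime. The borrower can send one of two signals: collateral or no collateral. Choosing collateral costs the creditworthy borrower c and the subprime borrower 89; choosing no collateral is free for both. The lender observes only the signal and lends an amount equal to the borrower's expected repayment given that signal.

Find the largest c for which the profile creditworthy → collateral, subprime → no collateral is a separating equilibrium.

Under separation: collateral → creditworthy (pays 232); no collateral → subprime (pays 161).
Subprime: 161 − 0 = 161 ≥ 232 − 89 = 143. Holds regardless of c. ✓
Creditworthy: 232 − c ≥ 161 − 0, so c ≤ 232 − 161 = 71.

71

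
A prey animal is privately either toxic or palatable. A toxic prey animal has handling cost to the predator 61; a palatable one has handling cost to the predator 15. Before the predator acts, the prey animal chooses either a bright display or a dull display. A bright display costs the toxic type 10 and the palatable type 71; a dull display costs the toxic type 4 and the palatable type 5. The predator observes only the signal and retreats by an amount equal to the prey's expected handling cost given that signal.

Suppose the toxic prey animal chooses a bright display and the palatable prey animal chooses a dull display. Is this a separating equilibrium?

If types separate, bright display earns payment 61 and dull display earns 15.
Toxic: bright display gives 61 − 10 = 51; dull display gives 15 − 4 = 11. No deviation. ✓
Palatable: dull display gives 15 − 5 = 10; bright display gives 61 − 71 = -10. No deviation. ✓
Neither type gains from mimicking the other.

Yes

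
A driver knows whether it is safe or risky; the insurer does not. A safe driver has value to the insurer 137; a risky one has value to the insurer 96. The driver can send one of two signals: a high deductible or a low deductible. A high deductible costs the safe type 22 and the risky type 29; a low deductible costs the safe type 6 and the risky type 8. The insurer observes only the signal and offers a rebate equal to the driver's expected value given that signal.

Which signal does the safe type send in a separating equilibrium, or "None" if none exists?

Try safe → high deductible, risky → low deductible:
  Under separation the insurer infers type exactly: high deductible → safe (pays 137), low deductible → risky (pays 96).
  Safe: high deductible gives 137 − 22 = 115; low deductible gives 96 − 6 = 90. No deviation. ✓
  Risky: low deductible gives 96 − 8 = 88; high deductible gives 137 − 29 = 108. Would deviate. ✗
Try safe → low deductible, risky → high deductible:
  Under separation the insurer infers type exactly: low deductible → safe (pays 137), high deductible → risky (pays 96).
  Safe: low deductible gives 137 − 6 = 131; high deductible gives 96 − 22 = 74. No deviation. ✓
  Risky: high deductible gives 96 − 29 = 67; low deductible gives 137 − 8 = 129. Would deviate. ✗
Neither assignment is incentive-compatible.

None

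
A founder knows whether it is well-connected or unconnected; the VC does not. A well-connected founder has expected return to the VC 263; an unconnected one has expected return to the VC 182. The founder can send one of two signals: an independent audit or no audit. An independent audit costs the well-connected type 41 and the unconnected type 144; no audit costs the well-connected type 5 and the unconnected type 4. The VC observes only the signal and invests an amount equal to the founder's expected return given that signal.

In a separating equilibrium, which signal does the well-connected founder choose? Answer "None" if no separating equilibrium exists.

Try well-connected → audit, unconnected → no audit:
  If types separate, audit earns payment 263 and no audit earns 182.
  Well-connected: audit gives 263 − 41 = 222; no audit gives 182 − 5 = 177. No deviation. ✓
  Unconnected: no audit gives 182 − 4 = 178; audit gives 263 − 144 = 119. No deviation. ✓
Both hold — the well-connected type sends audit.

audit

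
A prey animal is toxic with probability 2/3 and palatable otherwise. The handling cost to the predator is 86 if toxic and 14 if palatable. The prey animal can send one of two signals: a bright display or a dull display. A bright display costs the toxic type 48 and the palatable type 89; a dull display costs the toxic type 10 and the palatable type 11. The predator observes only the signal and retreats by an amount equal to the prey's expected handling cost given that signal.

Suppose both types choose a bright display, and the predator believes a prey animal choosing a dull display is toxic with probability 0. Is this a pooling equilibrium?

No

On the equilibrium path (bright display) the predator holds the prior 2/3 and pays 2/3·86 + 1/3·14 = 62. Off-path (dull display) belief 0 gives 0·86 + 1·14 = 14.
Toxic: bright display gives 62 − 48 = 14; dull display gives 14 − 10 = 4. Stays. ✓
Palatable: bright display gives 62 − 89 = -27; dull display gives 14 − 11 = 3. Deviates. ✗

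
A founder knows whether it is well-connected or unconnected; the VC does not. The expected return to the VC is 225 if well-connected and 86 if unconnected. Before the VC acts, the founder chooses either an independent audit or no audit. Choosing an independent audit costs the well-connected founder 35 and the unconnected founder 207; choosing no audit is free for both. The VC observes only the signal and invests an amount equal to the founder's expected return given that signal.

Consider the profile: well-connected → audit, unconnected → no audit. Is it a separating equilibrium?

If types separate, audit earns payment 225 and no audit earns 86.
Well-connected: audit gives 225 − 35 = 190; no audit gives 86 − 0 = 86. No deviation. ✓
Unconnected: no audit gives 86 − 0 = 86; audit gives 225 − 207 = 18. No deviation. ✓
Both incentive constraints hold.

Yes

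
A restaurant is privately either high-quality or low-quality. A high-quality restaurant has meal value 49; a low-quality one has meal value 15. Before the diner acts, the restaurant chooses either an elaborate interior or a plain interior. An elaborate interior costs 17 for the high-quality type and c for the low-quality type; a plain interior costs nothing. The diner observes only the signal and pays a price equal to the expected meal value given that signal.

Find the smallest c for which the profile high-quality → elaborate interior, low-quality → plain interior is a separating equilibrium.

34

Under separation: elaborate interior → high-quality (pays 49); plain interior → low-quality (pays 15).
High-quality: 49 − 17 = 32 ≥ 15 − 0 = 15. Holds regardless of c. ✓
Low-quality: 15 − 0 ≥ 49 − c, so c ≥ 49 − 15 = 34.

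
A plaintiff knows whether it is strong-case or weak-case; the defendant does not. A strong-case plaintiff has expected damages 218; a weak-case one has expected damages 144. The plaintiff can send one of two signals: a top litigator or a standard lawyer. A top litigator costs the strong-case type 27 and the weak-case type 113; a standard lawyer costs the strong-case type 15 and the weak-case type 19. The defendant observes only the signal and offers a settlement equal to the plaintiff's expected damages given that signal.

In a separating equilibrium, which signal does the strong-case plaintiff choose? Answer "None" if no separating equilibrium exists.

Try strong-case → top litigator, weak-case → standard lawyer:
  If types separate, top litigator earns payment 218 and standard lawyer earns 144.
  Strong-case: top litigator gives 218 − 27 = 191; standard lawyer gives 144 − 15 = 129. No deviation. ✓
  Weak-case: standard lawyer gives 144 − 19 = 125; top litigator gives 218 − 113 = 105. No deviation. ✓
Both hold — the strong-case type sends top litigator.

top litigator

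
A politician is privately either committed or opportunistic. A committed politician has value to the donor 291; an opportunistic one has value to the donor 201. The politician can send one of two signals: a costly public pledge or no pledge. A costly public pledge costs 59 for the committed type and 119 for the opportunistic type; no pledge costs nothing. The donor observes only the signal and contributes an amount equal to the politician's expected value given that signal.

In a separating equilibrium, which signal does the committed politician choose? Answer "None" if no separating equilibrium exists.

pledge

Try committed → pledge, opportunistic → no pledge:
  If types separate, pledge earns payment 291 and no pledge earns 201.
  Committed: pledge gives 291 − 59 = 232; no pledge gives 201 − 0 = 201. No deviation. ✓
  Opportunistic: no pledge gives 201 − 0 = 201; pledge gives 291 − 119 = 172. No deviation. ✓
Both hold — the committed type sends pledge.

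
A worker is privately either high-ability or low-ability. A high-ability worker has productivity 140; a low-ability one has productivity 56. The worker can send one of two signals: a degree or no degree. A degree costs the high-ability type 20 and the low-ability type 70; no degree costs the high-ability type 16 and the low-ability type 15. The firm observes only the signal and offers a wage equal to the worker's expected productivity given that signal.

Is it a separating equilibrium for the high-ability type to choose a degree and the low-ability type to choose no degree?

If types separate, degree earns payment 140 and no degree earns 56.
High-ability: degree gives 140 − 20 = 120; no degree gives 56 − 16 = 40. No deviation. ✓
Low-ability: no degree gives 56 − 15 = 41; degree gives 140 − 70 = 70. Would deviate. ✗

No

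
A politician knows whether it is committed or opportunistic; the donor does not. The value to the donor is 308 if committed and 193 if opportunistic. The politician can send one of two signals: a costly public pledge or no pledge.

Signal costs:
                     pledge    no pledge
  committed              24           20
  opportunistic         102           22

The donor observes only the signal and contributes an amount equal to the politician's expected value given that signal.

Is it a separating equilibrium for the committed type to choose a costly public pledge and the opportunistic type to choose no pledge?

If types separate, pledge earns payment 308 and no pledge earns 193.
Committed: pledge gives 308 − 24 = 284; no pledge gives 193 − 20 = 173. No deviation. ✓
Opportunistic: no pledge gives 193 − 22 = 171; pledge gives 308 − 102 = 206. Would deviate. ✗

No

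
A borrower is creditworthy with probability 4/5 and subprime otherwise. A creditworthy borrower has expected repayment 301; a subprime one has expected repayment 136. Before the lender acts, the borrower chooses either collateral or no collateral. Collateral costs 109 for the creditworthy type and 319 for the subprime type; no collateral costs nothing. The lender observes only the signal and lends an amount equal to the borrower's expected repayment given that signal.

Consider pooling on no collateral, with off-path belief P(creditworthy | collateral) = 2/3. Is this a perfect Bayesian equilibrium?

Yes

At the pooled signal (no collateral) the lender holds the prior 4/5 and pays 4/5·301 + 1/5·136 = 268. Off-path (collateral) belief 2/3 gives 2/3·301 + 1/3·136 = 246.
Creditworthy: no collateral gives 268 − 0 = 268; collateral gives 246 − 109 = 137. Stays. ✓
Subprime: no collateral gives 268 − 0 = 268; collateral gives 246 − 319 = -73. Stays. ✓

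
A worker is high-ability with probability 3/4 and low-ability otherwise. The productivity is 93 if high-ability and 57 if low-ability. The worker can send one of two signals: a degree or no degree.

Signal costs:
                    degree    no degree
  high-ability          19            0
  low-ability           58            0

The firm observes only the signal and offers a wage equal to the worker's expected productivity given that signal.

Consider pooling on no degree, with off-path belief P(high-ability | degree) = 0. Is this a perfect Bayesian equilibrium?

Yes

At the pooled signal (no degree) the firm holds the prior 3/4 and pays 3/4·93 + 1/4·57 = 84. Off-path (degree) belief 0 gives 0·93 + 1·57 = 57.
High-ability: no degree gives 84 − 0 = 84; degree gives 57 − 19 = 38. Stays. ✓
Low-ability: no degree gives 84 − 0 = 84; degree gives 57 − 58 = -1. Stays. ✓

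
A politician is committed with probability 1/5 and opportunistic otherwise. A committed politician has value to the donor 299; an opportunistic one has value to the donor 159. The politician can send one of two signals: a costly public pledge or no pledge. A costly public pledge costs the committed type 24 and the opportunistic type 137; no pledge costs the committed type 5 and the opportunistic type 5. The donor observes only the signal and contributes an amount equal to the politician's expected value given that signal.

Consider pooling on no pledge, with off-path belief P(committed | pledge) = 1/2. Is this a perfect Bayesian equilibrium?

On the equilibrium path (no pledge) the donor holds the prior 1/5 and pays 1/5·299 + 4/5·159 = 187. Off-path (pledge) belief 1/2 gives 1/2·299 + 1/2·159 = 229.
Committed: no pledge gives 187 − 5 = 182; pledge gives 229 − 24 = 205. Deviates. ✗
Opportunistic: no pledge gives 187 − 5 = 182; pledge gives 229 − 137 = 92. Stays. ✓

No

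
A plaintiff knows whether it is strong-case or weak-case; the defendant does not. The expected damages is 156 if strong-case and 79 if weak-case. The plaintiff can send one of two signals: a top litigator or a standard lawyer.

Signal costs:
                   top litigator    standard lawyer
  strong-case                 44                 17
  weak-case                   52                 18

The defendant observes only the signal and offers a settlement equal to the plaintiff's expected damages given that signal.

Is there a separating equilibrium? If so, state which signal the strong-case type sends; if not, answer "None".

None

Try strong-case → top litigator, weak-case → standard lawyer:
  If types separate, top litigator earns payment 156 and standard lawyer earns 79.
  Strong-case: top litigator gives 156 − 44 = 112; standard lawyer gives 79 − 17 = 62. No deviation. ✓
  Weak-case: standard lawyer gives 79 − 18 = 61; top litigator gives 156 − 52 = 104. Would deviate. ✗
Try strong-case → standard lawyer, weak-case → top litigator:
  If types separate, standard lawyer earns payment 156 and top litigator earns 79.
  Strong-case: standard lawyer gives 156 − 17 = 139; top litigator gives 79 − 44 = 35. No deviation. ✓
  Weak-case: top litigator gives 79 − 52 = 27; standard lawyer gives 156 − 18 = 138. Would deviate. ✗
Neither assignment is incentive-compatible.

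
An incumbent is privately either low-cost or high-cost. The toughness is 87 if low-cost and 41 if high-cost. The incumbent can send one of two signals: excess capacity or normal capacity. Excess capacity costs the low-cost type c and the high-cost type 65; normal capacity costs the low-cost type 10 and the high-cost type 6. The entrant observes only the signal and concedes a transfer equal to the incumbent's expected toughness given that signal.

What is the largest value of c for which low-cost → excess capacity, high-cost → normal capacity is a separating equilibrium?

56

Under separation: excess capacity → low-cost (pays 87); normal capacity → high-cost (pays 41).
High-cost: 41 − 6 = 35 ≥ 87 − 65 = 22. Holds regardless of c. ✓
Low-cost: 87 − c ≥ 41 − 10, so c ≤ 87 − 31 = 56.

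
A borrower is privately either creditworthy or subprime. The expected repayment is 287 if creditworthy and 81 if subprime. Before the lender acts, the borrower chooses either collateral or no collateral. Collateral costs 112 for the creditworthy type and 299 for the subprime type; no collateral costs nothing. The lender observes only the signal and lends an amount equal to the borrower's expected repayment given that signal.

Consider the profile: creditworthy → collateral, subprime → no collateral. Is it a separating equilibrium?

Yes

Under separation the lender infers type exactly: collateral → creditworthy (pays 287), no collateral → subprime (pays 81).
Creditworthy: collateral gives 287 − 112 = 175; no collateral gives 81 − 0 = 81. No deviation. ✓
Subprime: no collateral gives 81 − 0 = 81; collateral gives 287 − 299 = -12. No deviation. ✓
Both incentive constraints hold.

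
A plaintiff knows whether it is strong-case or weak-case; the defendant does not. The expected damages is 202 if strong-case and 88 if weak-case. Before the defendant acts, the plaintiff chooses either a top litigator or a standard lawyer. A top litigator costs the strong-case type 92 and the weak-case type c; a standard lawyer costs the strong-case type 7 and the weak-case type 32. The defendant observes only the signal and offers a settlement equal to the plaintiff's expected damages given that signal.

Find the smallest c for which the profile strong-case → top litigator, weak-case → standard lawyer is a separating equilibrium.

146

Under separation: top litigator → strong-case (pays 202); standard lawyer → weak-case (pays 88).
Strong-case: 202 − 92 = 110 ≥ 88 − 7 = 81. Holds regardless of c. ✓
Weak-case: 88 − 32 ≥ 202 − c, so c ≥ 202 − 56 = 146.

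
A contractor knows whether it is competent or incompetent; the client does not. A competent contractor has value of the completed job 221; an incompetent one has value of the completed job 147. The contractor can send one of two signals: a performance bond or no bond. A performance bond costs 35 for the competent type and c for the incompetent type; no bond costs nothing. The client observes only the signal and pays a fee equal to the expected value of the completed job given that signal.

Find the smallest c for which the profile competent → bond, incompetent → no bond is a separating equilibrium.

74

Under separation: bond → competent (pays 221); no bond → incompetent (pays 147).
Competent: 221 − 35 = 186 ≥ 147 − 0 = 147. Holds regardless of c. ✓
Incompetent: 147 − 0 ≥ 221 − c, so c ≥ 221 − 147 = 74.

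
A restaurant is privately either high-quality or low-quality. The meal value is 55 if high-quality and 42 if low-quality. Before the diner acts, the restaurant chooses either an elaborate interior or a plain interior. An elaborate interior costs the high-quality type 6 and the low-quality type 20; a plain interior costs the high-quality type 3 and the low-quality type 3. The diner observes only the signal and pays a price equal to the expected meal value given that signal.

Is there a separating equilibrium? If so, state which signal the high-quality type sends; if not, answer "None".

Try high-quality → elaborate interior, low-quality → plain interior:
  Under separation the diner infers type exactly: elaborate interior → high-quality (pays 55), plain interior → low-quality (pays 42).
  High-quality: elaborate interior gives 55 − 6 = 49; plain interior gives 42 − 3 = 39. No deviation. ✓
  Low-quality: plain interior gives 42 − 3 = 39; elaborate interior gives 55 − 20 = 35. No deviation. ✓
Both hold — the high-quality type sends elaborate interior.

elaborate interior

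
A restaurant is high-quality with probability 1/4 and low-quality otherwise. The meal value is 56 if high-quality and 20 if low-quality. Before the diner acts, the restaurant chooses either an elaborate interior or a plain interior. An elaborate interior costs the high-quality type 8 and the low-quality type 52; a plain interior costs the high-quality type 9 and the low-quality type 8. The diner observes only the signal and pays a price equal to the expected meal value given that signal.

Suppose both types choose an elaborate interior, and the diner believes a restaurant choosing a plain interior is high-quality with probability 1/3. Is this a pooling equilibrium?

No

At the pooled signal (elaborate interior) the diner holds the prior 1/4 and pays 1/4·56 + 3/4·20 = 29. Off-path (plain interior) belief 1/3 gives 1/3·56 + 2/3·20 = 32.
High-quality: elaborate interior gives 29 − 8 = 21; plain interior gives 32 − 9 = 23. Deviates. ✗
Low-quality: elaborate interior gives 29 − 52 = -23; plain interior gives 32 − 8 = 24. Deviates. ✗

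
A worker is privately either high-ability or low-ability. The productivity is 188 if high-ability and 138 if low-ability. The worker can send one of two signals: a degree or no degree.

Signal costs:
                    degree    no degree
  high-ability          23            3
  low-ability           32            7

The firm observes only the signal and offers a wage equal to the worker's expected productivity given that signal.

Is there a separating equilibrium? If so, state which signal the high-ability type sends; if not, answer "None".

None

Try high-ability → degree, low-ability → no degree:
  Under separation the firm infers type exactly: degree → high-ability (pays 188), no degree → low-ability (pays 138).
  High-ability: degree gives 188 − 23 = 165; no degree gives 138 − 3 = 135. No deviation. ✓
  Low-ability: no degree gives 138 − 7 = 131; degree gives 188 − 32 = 156. Would deviate. ✗
Try high-ability → no degree, low-ability → degree:
  Under separation the firm infers type exactly: no degree → high-ability (pays 188), degree → low-ability (pays 138).
  High-ability: no degree gives 188 − 3 = 185; degree gives 138 − 23 = 115. No deviation. ✓
  Low-ability: degree gives 138 − 32 = 106; no degree gives 188 − 7 = 181. Would deviate. ✗
Neither assignment is incentive-compatible.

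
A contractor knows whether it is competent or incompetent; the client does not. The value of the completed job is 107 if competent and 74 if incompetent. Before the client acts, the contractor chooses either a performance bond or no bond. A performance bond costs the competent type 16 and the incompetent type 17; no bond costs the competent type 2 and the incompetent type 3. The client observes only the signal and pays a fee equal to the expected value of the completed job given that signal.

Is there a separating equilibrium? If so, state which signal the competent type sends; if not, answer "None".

Try competent → bond, incompetent → no bond:
  If types separate, bond earns payment 107 and no bond earns 74.
  Competent: bond gives 107 − 16 = 91; no bond gives 74 − 2 = 72. No deviation. ✓
  Incompetent: no bond gives 74 − 3 = 71; bond gives 107 − 17 = 90. Would deviate. ✗
Try competent → no bond, incompetent → bond:
  If types separate, no bond earns payment 107 and bond earns 74.
  Competent: no bond gives 107 − 2 = 105; bond gives 74 − 16 = 58. No deviation. ✓
  Incompetent: bond gives 74 − 17 = 57; no bond gives 107 − 3 = 104. Would deviate. ✗
Neither assignment is incentive-compatible.

None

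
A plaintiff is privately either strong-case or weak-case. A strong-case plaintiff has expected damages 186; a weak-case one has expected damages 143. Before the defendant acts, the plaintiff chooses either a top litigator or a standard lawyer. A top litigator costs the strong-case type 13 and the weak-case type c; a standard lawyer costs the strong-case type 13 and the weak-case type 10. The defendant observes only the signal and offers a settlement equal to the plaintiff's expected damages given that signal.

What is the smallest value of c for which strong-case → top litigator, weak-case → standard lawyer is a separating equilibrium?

Under separation: top litigator → strong-case (pays 186); standard lawyer → weak-case (pays 143).
Strong-case: 186 − 13 = 173 ≥ 143 − 13 = 130. Holds regardless of c. ✓
Weak-case: 143 − 10 ≥ 186 − c, so c ≥ 186 − 133 = 53.

53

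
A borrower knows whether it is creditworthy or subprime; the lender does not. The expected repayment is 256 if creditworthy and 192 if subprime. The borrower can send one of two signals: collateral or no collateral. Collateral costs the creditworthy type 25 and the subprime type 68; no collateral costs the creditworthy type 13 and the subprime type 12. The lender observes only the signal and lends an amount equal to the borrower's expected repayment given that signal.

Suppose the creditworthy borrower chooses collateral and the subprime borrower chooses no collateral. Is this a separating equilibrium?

If types separate, collateral earns payment 256 and no collateral earns 192.
Creditworthy: collateral gives 256 − 25 = 231; no collateral gives 192 − 13 = 179. No deviation. ✓
Subprime: no collateral gives 192 − 12 = 180; collateral gives 256 − 68 = 188. Would deviate. ✗

No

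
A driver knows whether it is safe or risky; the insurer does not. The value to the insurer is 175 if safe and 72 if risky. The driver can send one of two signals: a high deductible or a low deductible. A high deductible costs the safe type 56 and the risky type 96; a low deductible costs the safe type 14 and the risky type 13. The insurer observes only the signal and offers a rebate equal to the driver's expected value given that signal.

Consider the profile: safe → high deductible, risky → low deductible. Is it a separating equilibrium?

If types separate, high deductible earns payment 175 and low deductible earns 72.
Safe: high deductible gives 175 − 56 = 119; low deductible gives 72 − 14 = 58. No deviation. ✓
Risky: low deductible gives 72 − 13 = 59; high deductible gives 175 − 96 = 79. Would deviate. ✗

No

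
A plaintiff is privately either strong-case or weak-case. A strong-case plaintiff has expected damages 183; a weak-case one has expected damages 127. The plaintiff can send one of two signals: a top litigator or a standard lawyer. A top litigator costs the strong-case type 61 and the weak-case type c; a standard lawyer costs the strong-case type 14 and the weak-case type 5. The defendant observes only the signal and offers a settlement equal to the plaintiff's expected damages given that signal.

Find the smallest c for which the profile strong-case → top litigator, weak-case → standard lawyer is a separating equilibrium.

61

Under separation: top litigator → strong-case (pays 183); standard lawyer → weak-case (pays 127).
Strong-case: 183 − 61 = 122 ≥ 127 − 14 = 113. Holds regardless of c. ✓
Weak-case: 127 − 5 ≥ 183 − c, so c ≥ 183 − 122 = 61.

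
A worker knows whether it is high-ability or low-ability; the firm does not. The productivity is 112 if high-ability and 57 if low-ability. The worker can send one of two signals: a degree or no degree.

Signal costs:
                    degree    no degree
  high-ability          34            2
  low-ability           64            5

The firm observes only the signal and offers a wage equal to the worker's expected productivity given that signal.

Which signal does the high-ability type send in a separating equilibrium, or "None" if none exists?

degree

Try high-ability → degree, low-ability → no degree:
  Under separation the firm infers type exactly: degree → high-ability (pays 112), no degree → low-ability (pays 57).
  High-ability: degree gives 112 − 34 = 78; no degree gives 57 − 2 = 55. No deviation. ✓
  Low-ability: no degree gives 57 − 5 = 52; degree gives 112 − 64 = 48. No deviation. ✓
Both hold — the high-ability type sends degree.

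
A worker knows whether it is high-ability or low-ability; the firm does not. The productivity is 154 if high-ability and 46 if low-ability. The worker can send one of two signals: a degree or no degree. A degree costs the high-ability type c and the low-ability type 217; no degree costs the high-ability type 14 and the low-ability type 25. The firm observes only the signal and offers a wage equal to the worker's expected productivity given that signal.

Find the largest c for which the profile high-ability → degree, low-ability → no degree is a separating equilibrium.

Under separation: degree → high-ability (pays 154); no degree → low-ability (pays 46).
Low-ability: 46 − 25 = 21 ≥ 154 − 217 = -63. Holds regardless of c. ✓
High-ability: 154 − c ≥ 46 − 14, so c ≤ 154 − 32 = 122.

122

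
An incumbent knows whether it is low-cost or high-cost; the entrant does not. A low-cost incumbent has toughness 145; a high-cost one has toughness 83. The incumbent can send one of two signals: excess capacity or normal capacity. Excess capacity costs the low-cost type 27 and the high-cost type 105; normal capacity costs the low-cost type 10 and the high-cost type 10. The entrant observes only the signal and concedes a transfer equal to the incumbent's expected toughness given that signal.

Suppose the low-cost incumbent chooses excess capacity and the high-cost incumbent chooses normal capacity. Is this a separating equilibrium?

Under separation the entrant infers type exactly: excess capacity → low-cost (pays 145), normal capacity → high-cost (pays 83).
Low-cost: excess capacity gives 145 − 27 = 118; normal capacity gives 83 − 10 = 73. No deviation. ✓
High-cost: normal capacity gives 83 − 10 = 73; excess capacity gives 145 − 105 = 40. No deviation. ✓
Neither type gains from mimicking the other.

Yes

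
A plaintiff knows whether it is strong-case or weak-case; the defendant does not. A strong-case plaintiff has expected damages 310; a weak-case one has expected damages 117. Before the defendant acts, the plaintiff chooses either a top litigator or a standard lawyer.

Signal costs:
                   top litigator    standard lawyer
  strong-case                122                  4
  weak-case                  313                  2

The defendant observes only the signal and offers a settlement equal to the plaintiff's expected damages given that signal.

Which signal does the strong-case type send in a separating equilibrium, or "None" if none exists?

Try strong-case → top litigator, weak-case → standard lawyer:
  Under separation the defendant infers type exactly: top litigator → strong-case (pays 310), standard lawyer → weak-case (pays 117).
  Strong-case: top litigator gives 310 − 122 = 188; standard lawyer gives 117 − 4 = 113. No deviation. ✓
  Weak-case: standard lawyer gives 117 − 2 = 115; top litigator gives 310 − 313 = -3. No deviation. ✓
Both hold — the strong-case type sends top litigator.

top litigator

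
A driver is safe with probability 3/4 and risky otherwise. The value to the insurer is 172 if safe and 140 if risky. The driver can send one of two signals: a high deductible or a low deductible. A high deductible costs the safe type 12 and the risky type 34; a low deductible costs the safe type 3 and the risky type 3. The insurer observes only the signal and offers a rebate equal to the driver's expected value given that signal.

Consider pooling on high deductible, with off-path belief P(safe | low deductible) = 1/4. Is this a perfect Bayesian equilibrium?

At the pooled signal (high deductible) the insurer holds the prior 3/4 and pays 3/4·172 + 1/4·140 = 164. Off-path (low deductible) belief 1/4 gives 1/4·172 + 3/4·140 = 148.
Safe: high deductible gives 164 − 12 = 152; low deductible gives 148 − 3 = 145. Stays. ✓
Risky: high deductible gives 164 − 34 = 130; low deductible gives 148 − 3 = 145. Deviates. ✗

No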